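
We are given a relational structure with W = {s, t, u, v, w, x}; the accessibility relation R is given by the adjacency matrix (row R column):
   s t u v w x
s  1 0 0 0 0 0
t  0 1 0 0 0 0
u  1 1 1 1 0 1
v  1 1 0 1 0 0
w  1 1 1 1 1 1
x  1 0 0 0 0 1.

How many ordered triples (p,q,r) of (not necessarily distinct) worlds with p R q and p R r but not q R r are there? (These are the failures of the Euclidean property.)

Enumerating: (u,s,t), (u,s,u), (u,s,v), (u,s,x), (u,t,s), (u,t,u), (u,t,v), (u,t,x), (u,v,u), (u,v,x), (u,x,t), (u,x,u), … and 24 more.
Total: 36.

36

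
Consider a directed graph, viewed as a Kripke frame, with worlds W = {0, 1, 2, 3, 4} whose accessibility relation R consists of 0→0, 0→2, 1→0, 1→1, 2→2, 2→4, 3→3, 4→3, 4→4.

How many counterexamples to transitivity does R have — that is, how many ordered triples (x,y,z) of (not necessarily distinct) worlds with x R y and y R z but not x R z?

3

Enumerating: (0,2,4), (1,0,2), (2,4,3).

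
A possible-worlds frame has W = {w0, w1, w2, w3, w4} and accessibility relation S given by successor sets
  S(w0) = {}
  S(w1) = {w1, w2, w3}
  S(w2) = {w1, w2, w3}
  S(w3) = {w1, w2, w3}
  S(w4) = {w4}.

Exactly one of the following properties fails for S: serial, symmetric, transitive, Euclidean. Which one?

serial

Serial: no — w0 has no S-successor.
Symmetric: yes — every pair in S has its reverse in S.
Transitive: yes — every two-step S-path is closed by a direct edge.
Euclidean: yes — any two successors of a common world are S-related.
Only serial fails.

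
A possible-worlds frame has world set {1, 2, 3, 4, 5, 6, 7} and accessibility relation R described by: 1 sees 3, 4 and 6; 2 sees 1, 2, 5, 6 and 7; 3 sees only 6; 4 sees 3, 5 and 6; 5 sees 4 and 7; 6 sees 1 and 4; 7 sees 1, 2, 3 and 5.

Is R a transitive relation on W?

No

Transitive: no — 1 R 4 and 4 R 5, but not 1 R 5.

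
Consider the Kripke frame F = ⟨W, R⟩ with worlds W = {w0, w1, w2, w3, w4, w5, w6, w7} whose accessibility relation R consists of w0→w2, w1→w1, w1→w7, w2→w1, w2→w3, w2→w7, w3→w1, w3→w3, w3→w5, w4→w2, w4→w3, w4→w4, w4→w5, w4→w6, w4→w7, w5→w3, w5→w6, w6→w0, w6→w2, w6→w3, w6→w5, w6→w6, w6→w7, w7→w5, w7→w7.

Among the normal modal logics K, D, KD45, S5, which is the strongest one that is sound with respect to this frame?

D

Serial (axiom D): yes — every world has a successor (e.g. w0 R w2).
Euclidean (axiom 5): no — w2 R w1 and w2 R w3, but not w1 R w3.
Transitive (axiom 4): no — w0 R w2 and w2 R w1, but not w0 R w1.
Reflexive (axiom T): no — w0 is not related to itself.
So F validates K, D; KD45 would additionally require R to be Euclidean and transitive. The strongest is D.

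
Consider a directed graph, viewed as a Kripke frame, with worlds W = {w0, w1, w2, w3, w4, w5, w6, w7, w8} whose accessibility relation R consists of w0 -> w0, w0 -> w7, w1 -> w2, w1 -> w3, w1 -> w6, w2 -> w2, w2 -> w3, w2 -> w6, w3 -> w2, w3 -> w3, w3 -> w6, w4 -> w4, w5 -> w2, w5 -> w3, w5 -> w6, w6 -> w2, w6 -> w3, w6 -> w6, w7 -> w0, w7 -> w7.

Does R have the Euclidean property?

Yes

Euclidean: yes — any two successors of a common world are R-related.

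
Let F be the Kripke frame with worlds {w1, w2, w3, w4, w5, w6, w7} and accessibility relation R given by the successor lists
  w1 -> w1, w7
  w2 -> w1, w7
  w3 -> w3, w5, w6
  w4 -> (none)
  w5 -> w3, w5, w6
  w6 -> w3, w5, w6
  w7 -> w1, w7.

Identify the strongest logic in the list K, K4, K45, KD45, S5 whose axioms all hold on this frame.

K45

Transitive (axiom 4): yes — every two-step R-path is closed by a direct edge.
Euclidean (axiom 5): yes — any two successors of a common world are R-related.
Serial (axiom D): no — w4 has no R-successor.
Reflexive (axiom T): no — w2 is not related to itself.
So F validates K, K4, K45; KD45 would additionally require R to be serial. The strongest is K45.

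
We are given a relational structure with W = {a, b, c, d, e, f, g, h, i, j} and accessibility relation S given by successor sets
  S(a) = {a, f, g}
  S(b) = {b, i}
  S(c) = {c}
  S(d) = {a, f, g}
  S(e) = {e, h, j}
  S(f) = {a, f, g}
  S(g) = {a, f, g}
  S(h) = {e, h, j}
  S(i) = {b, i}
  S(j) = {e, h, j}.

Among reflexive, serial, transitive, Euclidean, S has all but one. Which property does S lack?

reflexive

Reflexive: no — d is not related to itself.
Serial: yes — every world has a successor (e.g. a S a).
Transitive: yes — every two-step S-path is closed by a direct edge.
Euclidean: yes — any two successors of a common world are S-related.
Only reflexive fails.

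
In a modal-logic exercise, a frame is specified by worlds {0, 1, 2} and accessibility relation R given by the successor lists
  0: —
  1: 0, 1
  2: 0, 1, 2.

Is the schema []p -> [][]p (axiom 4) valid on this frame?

Yes

The schema 4 characterises exactly the transitive frames.
Transitive: yes — every two-step R-path is closed by a direct edge.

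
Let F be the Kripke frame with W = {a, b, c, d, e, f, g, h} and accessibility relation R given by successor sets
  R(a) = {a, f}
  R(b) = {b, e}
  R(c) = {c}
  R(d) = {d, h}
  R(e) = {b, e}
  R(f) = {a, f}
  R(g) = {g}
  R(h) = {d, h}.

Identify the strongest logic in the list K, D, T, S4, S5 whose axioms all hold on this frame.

Serial (axiom D): yes — every world has a successor (e.g. a R a).
Reflexive (axiom T): yes — every world is R-related to itself.
Transitive (axiom 4): yes — every two-step R-path is closed by a direct edge.
Euclidean (axiom 5): yes — any two successors of a common world are R-related.
So F validates K, D, T, S4, S5. The strongest is S5.

S5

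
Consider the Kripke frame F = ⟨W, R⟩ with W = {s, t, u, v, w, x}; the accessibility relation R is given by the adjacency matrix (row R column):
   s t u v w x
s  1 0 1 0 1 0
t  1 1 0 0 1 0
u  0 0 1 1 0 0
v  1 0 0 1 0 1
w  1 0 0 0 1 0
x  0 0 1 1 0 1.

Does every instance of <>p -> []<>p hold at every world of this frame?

Axiom 5 corresponds to the accessibility relation being Euclidean.
Euclidean: no — s R u and s R w, but not u R w.

No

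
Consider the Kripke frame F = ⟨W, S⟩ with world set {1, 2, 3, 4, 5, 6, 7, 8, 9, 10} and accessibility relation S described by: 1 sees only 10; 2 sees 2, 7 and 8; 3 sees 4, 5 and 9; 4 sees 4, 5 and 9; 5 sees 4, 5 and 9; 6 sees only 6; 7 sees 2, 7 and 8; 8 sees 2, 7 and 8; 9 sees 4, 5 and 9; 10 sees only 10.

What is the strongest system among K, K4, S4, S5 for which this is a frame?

K4

Transitive (axiom 4): yes — every two-step S-path is closed by a direct edge.
Reflexive (axiom T): no — 1 is not related to itself.
Euclidean (axiom 5): yes — any two successors of a common world are S-related.
So F validates K, K4; S4 would additionally require S to be reflexive. The strongest is K4.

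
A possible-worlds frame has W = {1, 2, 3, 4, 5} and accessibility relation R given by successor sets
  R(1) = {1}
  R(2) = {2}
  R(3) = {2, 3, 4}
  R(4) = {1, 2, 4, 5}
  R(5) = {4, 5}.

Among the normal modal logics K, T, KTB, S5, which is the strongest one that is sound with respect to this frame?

T

Reflexive (axiom T): yes — every world is R-related to itself.
Symmetric (axiom B): no — 3 R 2 but not 2 R 3.
Euclidean (axiom 5): no — 3 R 2 and 3 R 4, but not 2 R 4.
So F validates K, T; KTB would additionally require R to be symmetric. The strongest is T.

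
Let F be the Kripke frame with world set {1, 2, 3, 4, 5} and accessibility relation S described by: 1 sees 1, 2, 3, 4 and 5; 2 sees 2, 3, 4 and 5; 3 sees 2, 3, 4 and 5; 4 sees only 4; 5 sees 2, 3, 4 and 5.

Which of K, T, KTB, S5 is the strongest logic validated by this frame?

Reflexive (axiom T): yes — every world is S-related to itself.
Symmetric (axiom B): no — 1 S 2 but not 2 S 1.
Euclidean (axiom 5): no — 1 S 4 and 1 S 2, but not 4 S 2.
So F validates K, T; KTB would additionally require S to be symmetric. The strongest is T.

T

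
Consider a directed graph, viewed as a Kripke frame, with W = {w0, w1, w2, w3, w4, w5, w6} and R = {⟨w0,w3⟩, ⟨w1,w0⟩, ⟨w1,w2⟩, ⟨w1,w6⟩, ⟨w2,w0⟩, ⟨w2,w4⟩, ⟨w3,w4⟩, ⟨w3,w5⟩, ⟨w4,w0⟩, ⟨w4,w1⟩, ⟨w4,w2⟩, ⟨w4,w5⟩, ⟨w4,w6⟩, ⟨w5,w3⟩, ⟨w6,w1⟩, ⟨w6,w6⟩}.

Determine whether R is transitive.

Transitive: no — w0 R w3 and w3 R w4, but not w0 R w4.

No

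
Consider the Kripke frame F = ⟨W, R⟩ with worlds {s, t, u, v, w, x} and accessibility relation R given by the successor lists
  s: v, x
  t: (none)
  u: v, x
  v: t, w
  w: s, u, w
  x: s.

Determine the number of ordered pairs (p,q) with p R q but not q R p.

Enumerating: (s,v), (u,v), (u,x), (v,t), (v,w), (w,s), (w,u).

7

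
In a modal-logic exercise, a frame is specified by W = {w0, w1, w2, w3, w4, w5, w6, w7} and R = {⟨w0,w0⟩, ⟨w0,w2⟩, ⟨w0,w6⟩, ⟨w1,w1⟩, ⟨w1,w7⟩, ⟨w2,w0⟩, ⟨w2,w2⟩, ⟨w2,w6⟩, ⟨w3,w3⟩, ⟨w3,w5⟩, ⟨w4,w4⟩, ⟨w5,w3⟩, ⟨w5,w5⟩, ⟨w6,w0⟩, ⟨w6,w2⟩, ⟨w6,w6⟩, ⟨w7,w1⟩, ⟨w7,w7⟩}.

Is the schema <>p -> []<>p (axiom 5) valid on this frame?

Yes

By correspondence theory, 5 is valid on a frame iff R is Euclidean.
Euclidean: yes — any two successors of a common world are R-related.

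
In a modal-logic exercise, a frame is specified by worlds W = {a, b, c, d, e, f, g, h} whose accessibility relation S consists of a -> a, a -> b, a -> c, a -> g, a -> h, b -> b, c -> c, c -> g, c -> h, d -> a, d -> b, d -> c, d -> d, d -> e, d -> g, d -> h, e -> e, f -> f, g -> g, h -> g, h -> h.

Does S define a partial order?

Reflexive: yes — every world is S-related to itself.
Transitive: yes — every two-step S-path is closed by a direct edge.
Antisymmetric: yes — no distinct pair is related both ways.
So S is a partial order.

Yes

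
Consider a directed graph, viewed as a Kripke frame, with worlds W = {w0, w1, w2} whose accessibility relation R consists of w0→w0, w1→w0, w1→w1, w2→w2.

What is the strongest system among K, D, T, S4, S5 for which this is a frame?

S4

Serial (axiom D): yes — every world has a successor (e.g. w0 R w0).
Reflexive (axiom T): yes — every world is R-related to itself.
Transitive (axiom 4): yes — every two-step R-path is closed by a direct edge.
Euclidean (axiom 5): no — w1 R w0 and w1 R w1, but not w0 R w1.
So F validates K, D, T, S4; S5 would additionally require R to be Euclidean. The strongest is S4.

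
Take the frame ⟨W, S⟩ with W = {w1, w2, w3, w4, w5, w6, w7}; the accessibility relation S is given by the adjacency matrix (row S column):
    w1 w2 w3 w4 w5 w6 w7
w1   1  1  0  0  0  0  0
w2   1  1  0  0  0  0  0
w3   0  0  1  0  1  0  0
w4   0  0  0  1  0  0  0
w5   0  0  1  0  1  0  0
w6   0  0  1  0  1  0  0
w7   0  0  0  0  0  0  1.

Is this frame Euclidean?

Yes

Euclidean: yes — any two successors of a common world are S-related.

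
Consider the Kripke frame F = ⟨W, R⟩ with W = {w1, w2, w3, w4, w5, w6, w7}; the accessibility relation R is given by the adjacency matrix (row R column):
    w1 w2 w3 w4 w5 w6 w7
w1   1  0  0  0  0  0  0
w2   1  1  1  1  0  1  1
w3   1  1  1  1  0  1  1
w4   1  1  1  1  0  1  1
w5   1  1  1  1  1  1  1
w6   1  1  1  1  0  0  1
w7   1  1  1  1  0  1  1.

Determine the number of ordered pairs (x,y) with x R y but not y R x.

Enumerating: (w2,w1), (w3,w1), (w4,w1), (w5,w1), (w5,w2), (w5,w3), (w5,w4), (w5,w6), (w5,w7), (w6,w1), (w7,w1).

11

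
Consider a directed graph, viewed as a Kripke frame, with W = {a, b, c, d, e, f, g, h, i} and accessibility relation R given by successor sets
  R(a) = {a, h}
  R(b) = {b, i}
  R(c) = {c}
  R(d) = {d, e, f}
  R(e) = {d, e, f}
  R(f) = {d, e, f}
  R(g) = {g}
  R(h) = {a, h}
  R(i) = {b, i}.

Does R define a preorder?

Yes

Reflexive: yes — every world is R-related to itself.
Transitive: yes — every two-step R-path is closed by a direct edge.
So R is a preorder.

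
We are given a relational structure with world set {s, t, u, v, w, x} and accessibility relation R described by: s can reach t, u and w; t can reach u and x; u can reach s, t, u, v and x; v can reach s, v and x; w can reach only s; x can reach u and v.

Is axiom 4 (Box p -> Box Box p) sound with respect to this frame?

Axiom 4 corresponds to the accessibility relation being transitive.
Transitive: no — s R t and t R x, but not s R x.

No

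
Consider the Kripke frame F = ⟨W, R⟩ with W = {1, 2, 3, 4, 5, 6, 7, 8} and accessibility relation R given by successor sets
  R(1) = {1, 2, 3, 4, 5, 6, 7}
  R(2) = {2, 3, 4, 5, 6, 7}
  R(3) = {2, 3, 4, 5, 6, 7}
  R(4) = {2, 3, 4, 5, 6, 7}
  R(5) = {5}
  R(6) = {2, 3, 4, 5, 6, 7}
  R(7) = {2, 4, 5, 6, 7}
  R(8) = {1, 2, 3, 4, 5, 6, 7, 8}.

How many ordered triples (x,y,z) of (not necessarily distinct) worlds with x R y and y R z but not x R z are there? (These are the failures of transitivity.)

3

Enumerating: (7,2,3), (7,4,3), (7,6,3).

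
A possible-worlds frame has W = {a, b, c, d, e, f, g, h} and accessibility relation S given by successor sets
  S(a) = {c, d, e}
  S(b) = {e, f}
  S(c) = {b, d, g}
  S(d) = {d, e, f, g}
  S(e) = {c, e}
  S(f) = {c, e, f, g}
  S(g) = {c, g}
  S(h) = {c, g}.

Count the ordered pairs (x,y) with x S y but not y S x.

16

Enumerating: (a,c), (a,d), (a,e), (b,e), (b,f), (c,b), (c,d), (d,e), (d,f), (d,g), (e,c), (f,c), (f,e), (f,g), (h,c), (h,g).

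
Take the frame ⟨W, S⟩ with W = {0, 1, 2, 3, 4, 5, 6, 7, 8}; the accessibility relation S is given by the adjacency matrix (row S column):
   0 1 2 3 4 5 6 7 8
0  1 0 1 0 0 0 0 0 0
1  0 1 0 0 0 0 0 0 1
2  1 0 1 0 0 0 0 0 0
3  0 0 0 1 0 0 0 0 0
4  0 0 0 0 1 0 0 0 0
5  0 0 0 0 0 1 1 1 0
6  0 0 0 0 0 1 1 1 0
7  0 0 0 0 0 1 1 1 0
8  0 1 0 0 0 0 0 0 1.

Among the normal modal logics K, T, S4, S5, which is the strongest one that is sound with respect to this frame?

S5

Reflexive (axiom T): yes — every world is S-related to itself.
Transitive (axiom 4): yes — every two-step S-path is closed by a direct edge.
Euclidean (axiom 5): yes — any two successors of a common world are S-related.
So F validates K, T, S4, S5. The strongest is S5.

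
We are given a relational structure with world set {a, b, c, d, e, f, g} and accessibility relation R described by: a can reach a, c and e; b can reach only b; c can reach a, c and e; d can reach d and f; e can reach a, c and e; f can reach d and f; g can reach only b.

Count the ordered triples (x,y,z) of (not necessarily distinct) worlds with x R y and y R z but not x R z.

R is transitive; there are no such tuples.

0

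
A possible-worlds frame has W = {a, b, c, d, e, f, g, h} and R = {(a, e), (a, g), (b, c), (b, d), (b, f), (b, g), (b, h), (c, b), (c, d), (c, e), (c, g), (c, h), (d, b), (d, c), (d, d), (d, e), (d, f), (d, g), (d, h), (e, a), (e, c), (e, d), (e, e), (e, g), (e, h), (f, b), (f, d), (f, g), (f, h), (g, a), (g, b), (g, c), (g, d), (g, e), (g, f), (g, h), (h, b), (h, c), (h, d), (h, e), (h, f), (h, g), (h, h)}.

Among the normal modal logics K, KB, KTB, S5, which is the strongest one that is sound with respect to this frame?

Symmetric (axiom B): yes — every pair in R has its reverse in R.
Reflexive (axiom T): no — a is not related to itself.
Euclidean (axiom 5): no — b R c and b R f, but not c R f.
So F validates K, KB; KTB would additionally require R to be reflexive. The strongest is KB.

KB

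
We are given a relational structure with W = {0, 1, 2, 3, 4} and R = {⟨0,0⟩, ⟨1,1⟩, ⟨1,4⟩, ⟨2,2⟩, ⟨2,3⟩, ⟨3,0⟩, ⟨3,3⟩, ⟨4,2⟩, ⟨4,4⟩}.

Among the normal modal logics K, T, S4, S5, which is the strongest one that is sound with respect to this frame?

T

Reflexive (axiom T): yes — every world is R-related to itself.
Transitive (axiom 4): no — 1 R 4 and 4 R 2, but not 1 R 2.
Euclidean (axiom 5): no — 1 R 4 and 1 R 1, but not 4 R 1.
So F validates K, T; S4 would additionally require R to be transitive. The strongest is T.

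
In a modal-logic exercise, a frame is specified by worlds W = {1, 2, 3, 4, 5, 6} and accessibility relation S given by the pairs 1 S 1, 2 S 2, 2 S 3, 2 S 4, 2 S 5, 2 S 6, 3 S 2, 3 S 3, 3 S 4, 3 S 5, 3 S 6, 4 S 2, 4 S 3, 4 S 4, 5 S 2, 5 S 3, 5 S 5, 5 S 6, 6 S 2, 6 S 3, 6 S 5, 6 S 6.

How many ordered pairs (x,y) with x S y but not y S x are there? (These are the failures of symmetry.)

S is symmetric; there are no such tuples.

0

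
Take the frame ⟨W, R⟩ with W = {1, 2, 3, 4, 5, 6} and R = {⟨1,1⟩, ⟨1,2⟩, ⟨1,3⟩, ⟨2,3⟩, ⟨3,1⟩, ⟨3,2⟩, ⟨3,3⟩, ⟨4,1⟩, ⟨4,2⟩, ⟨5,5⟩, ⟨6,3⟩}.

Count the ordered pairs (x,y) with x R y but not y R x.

4

Enumerating: (1,2), (4,1), (4,2), (6,3).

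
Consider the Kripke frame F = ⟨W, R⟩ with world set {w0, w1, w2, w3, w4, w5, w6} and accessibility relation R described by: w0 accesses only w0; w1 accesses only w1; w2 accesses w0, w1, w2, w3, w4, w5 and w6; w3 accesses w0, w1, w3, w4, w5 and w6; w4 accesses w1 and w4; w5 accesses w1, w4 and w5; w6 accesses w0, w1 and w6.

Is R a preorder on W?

Yes

Reflexive: yes — every world is R-related to itself.
Transitive: yes — every two-step R-path is closed by a direct edge.
So R is a preorder.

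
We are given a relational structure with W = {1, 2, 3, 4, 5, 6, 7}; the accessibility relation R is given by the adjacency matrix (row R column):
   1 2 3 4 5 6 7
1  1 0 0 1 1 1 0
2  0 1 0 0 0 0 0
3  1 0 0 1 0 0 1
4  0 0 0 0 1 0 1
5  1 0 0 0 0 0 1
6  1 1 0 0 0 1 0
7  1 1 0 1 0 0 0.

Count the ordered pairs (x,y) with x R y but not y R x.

9

Enumerating: (1,4), (3,1), (3,4), (3,7), (4,5), (5,7), (6,2), (7,1), (7,2).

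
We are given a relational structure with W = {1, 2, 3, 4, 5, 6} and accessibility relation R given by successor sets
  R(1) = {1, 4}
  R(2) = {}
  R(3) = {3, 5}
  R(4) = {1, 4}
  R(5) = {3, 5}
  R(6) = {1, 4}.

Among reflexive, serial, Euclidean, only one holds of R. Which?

Reflexive: no — 2 is not related to itself.
Serial: no — 2 has no R-successor.
Euclidean: yes — any two successors of a common world are R-related.
Only Euclidean holds.

Euclidean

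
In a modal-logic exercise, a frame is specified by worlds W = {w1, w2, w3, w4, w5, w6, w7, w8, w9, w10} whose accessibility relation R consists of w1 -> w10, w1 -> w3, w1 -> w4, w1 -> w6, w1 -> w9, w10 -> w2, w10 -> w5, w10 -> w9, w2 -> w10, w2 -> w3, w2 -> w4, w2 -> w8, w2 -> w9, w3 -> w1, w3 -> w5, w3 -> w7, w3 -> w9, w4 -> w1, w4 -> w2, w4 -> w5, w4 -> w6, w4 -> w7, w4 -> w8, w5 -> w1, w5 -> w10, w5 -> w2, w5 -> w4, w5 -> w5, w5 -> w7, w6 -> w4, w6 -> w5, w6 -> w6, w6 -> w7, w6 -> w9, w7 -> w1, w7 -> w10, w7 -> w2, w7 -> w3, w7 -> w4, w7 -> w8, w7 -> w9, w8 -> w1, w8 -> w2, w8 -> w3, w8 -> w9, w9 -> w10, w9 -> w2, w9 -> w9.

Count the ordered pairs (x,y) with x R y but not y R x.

21

Enumerating: (w1,w10), (w1,w6), (w1,w9), (w2,w3), (w3,w5), (w3,w9), (w4,w8), (w5,w1), (w5,w2), (w5,w7), (w6,w5), (w6,w7), … and 9 more.
Total: 21.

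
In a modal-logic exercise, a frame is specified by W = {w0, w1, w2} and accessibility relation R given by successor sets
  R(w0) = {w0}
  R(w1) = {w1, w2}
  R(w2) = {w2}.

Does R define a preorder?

Yes

Reflexive: yes — every world is R-related to itself.
Transitive: yes — every two-step R-path is closed by a direct edge.
So R is a preorder.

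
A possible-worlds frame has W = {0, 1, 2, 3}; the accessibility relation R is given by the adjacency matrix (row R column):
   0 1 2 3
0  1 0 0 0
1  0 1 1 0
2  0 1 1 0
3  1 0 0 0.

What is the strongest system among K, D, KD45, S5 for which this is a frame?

KD45

Serial (axiom D): yes — every world has a successor (e.g. 0 R 0).
Euclidean (axiom 5): yes — any two successors of a common world are R-related.
Transitive (axiom 4): yes — every two-step R-path is closed by a direct edge.
Reflexive (axiom T): no — 3 is not related to itself.
So F validates K, D, KD45; S5 would additionally require R to be reflexive. The strongest is KD45.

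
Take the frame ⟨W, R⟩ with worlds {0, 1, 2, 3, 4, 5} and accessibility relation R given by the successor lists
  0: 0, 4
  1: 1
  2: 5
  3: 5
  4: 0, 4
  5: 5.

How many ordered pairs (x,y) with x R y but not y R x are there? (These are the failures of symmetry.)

2

Enumerating: (2,5), (3,5).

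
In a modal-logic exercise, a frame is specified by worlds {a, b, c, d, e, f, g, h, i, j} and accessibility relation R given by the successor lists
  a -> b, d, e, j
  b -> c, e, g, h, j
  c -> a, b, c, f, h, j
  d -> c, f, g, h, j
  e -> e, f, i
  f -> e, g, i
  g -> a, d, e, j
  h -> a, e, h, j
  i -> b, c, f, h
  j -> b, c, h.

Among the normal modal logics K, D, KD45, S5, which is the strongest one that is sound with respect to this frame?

Serial (axiom D): yes — every world has a successor (e.g. a R b).
Euclidean (axiom 5): no — a R b and a R d, but not b R d.
Transitive (axiom 4): no — a R b and b R c, but not a R c.
Reflexive (axiom T): no — a is not related to itself.
So F validates K, D; KD45 would additionally require R to be Euclidean and transitive. The strongest is D.

D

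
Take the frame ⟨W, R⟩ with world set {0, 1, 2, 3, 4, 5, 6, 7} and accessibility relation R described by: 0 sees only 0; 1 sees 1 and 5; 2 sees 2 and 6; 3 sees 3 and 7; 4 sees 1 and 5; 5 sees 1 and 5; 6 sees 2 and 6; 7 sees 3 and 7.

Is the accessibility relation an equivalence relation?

No

Reflexive: no — 4 is not related to itself.
Symmetric: no — 4 R 1 but not 1 R 4.
Transitive: yes — every two-step R-path is closed by a direct edge.
So R is not an equivalence relation.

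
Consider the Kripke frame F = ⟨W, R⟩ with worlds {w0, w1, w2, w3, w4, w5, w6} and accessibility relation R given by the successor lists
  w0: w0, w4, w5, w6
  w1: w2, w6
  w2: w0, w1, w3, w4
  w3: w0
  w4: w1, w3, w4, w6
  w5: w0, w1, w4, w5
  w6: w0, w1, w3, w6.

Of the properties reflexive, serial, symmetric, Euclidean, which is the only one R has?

serial

Reflexive: no — w1 is not related to itself.
Serial: yes — every world has a successor (e.g. w0 R w0).
Symmetric: no — w0 R w4 but not w4 R w0.
Euclidean: no — w0 R w4 and w0 R w5, but not w4 R w5.
Only serial holds.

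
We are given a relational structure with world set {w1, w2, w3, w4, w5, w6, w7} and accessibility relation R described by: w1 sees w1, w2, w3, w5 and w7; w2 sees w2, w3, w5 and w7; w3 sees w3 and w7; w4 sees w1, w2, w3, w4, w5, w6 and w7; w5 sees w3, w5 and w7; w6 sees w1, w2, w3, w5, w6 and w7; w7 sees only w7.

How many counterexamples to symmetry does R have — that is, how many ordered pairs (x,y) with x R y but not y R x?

21

Enumerating: (w1,w2), (w1,w3), (w1,w5), (w1,w7), (w2,w3), (w2,w5), (w2,w7), (w3,w7), (w4,w1), (w4,w2), (w4,w3), (w4,w5), … and 9 more.
Total: 21.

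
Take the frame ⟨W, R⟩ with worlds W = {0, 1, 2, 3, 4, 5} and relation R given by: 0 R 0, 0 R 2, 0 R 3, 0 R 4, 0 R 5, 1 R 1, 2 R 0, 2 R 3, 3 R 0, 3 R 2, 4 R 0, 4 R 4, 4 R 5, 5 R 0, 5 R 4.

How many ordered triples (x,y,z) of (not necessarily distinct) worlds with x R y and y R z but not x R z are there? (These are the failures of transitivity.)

Enumerating: (2,0,2), (2,0,4), (2,0,5), (2,3,2), (3,0,3), (3,0,4), (3,0,5), (3,2,3), (4,0,2), (4,0,3), (5,0,2), (5,0,3), (5,0,5), (5,4,5).

14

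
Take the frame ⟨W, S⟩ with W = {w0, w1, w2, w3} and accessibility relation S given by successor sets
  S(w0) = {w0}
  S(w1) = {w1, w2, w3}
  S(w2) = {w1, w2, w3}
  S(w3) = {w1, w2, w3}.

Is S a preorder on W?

Reflexive: yes — every world is S-related to itself.
Transitive: yes — every two-step S-path is closed by a direct edge.
So S is a preorder.

Yes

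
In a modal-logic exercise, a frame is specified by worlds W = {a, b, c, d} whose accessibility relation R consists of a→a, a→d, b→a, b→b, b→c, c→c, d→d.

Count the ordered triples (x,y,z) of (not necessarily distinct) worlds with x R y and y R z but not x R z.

Enumerating: (b,a,d).

1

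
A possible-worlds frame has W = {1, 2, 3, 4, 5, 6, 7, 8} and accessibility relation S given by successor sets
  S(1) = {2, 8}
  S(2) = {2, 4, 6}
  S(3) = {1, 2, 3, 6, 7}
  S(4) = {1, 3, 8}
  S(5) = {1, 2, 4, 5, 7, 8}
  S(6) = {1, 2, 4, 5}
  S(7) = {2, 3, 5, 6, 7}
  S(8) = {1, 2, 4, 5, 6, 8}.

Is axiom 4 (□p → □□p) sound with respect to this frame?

No

By correspondence theory, 4 is valid on a frame iff S is transitive.
Transitive: no — 1 S 2 and 2 S 4, but not 1 S 4.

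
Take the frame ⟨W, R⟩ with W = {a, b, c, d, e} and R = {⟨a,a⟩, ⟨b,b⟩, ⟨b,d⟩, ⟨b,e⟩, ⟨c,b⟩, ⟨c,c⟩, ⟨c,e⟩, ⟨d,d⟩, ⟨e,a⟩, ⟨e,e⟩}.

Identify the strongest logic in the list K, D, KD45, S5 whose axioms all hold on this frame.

Serial (axiom D): yes — every world has a successor (e.g. a R a).
Euclidean (axiom 5): no — b R d and b R e, but not d R e.
Transitive (axiom 4): no — b R e and e R a, but not b R a.
Reflexive (axiom T): yes — every world is R-related to itself.
So F validates K, D; KD45 would additionally require R to be Euclidean and transitive. The strongest is D.

D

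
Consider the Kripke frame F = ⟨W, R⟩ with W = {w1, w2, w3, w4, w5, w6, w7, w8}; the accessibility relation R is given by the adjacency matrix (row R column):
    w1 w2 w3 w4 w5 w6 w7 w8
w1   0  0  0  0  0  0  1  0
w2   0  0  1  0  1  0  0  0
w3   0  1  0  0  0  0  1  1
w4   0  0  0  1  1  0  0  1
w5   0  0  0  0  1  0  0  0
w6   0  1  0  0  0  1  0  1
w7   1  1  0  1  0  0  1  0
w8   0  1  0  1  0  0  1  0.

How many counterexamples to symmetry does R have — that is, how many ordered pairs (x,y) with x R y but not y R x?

Enumerating: (w2,w5), (w3,w7), (w3,w8), (w4,w5), (w6,w2), (w6,w8), (w7,w2), (w7,w4), (w8,w2), (w8,w7).

10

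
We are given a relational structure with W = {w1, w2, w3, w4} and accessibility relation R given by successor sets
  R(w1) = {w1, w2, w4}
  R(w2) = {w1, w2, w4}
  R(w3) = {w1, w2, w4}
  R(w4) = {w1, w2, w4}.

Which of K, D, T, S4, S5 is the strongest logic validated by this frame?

D

Serial (axiom D): yes — every world has a successor (e.g. w1 R w1).
Reflexive (axiom T): no — w3 is not related to itself.
Transitive (axiom 4): yes — every two-step R-path is closed by a direct edge.
Euclidean (axiom 5): yes — any two successors of a common world are R-related.
So F validates K, D; T would additionally require R to be reflexive. The strongest is D.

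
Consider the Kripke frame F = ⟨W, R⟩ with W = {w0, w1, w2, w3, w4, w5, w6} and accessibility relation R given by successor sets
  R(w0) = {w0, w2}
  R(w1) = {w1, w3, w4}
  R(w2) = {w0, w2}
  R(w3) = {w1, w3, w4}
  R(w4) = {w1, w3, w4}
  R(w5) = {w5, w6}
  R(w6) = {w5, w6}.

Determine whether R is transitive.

Yes

Transitive: yes — every two-step R-path is closed by a direct edge.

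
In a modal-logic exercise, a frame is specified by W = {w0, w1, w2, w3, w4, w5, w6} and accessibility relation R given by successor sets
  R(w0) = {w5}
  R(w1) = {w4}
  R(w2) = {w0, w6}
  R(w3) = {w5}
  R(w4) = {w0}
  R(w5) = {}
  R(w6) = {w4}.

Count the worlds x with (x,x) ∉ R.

7

Enumerating: w0, w1, w2, w3, w4, w5, w6.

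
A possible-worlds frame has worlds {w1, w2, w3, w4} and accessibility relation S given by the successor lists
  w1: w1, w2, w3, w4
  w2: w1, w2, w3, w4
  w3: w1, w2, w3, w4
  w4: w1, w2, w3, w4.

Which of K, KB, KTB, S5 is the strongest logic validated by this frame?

Symmetric (axiom B): yes — every pair in S has its reverse in S.
Reflexive (axiom T): yes — every world is S-related to itself.
Euclidean (axiom 5): yes — any two successors of a common world are S-related.
So F validates K, KB, KTB, S5. The strongest is S5.

S5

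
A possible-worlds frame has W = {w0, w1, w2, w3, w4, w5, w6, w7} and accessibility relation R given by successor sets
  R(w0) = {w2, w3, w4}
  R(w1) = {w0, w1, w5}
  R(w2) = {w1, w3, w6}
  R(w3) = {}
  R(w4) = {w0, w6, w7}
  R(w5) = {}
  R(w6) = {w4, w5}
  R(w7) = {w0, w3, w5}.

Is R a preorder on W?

Reflexive: no — w0 is not related to itself.
Transitive: no — w0 R w2 and w2 R w1, but not w0 R w1.
So R is not a preorder.

No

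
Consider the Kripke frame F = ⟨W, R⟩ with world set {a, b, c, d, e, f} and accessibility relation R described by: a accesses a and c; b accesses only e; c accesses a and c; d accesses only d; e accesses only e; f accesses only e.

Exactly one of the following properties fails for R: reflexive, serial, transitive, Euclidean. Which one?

Reflexive: no — b is not related to itself.
Serial: yes — every world has a successor (e.g. a R a).
Transitive: yes — every two-step R-path is closed by a direct edge.
Euclidean: yes — any two successors of a common world are R-related.
Only reflexive fails.

reflexive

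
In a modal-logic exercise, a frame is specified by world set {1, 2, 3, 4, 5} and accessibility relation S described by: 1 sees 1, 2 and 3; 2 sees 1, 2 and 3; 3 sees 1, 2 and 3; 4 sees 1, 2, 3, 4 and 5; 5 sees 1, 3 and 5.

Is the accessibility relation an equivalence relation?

No

Reflexive: yes — every world is S-related to itself.
Symmetric: no — 4 S 1 but not 1 S 4.
Transitive: no — 5 S 1 and 1 S 2, but not 5 S 2.
So S is not an equivalence relation.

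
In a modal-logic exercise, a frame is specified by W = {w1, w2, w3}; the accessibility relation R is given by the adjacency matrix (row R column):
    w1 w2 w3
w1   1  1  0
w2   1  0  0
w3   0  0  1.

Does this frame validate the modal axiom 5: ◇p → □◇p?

No

Axiom 5 corresponds to the accessibility relation being Euclidean.
Euclidean: no — w1 R w2 and w1 R w2, but not w2 R w2.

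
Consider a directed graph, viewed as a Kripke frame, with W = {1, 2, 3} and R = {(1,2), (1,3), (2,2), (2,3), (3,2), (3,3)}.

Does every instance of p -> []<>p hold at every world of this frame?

No

Axiom B corresponds to the accessibility relation being symmetric.
Symmetric: no — 1 R 2 but not 2 R 1.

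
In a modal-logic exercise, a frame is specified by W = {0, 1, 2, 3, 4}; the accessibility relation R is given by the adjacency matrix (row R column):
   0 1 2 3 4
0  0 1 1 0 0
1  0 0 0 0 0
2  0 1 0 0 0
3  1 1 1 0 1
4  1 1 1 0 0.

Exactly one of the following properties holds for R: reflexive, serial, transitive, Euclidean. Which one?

Reflexive: no — 0 is not related to itself.
Serial: no — 1 has no R-successor.
Transitive: yes — every two-step R-path is closed by a direct edge.
Euclidean: no — 0 R 1 and 0 R 2, but not 1 R 2.
Only transitive holds.

transitive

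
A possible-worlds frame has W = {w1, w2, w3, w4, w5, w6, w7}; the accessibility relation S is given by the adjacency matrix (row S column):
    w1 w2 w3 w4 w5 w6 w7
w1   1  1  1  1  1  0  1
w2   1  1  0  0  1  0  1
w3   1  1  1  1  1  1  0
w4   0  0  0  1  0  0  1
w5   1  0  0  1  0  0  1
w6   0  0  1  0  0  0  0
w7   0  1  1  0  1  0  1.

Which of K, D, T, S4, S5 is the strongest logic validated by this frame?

Serial (axiom D): yes — every world has a successor (e.g. w1 S w1).
Reflexive (axiom T): no — w5 is not related to itself.
Transitive (axiom 4): no — w1 S w3 and w3 S w6, but not w1 S w6.
Euclidean (axiom 5): no — w1 S w2 and w1 S w3, but not w2 S w3.
So F validates K, D; T would additionally require S to be reflexive. The strongest is D.

D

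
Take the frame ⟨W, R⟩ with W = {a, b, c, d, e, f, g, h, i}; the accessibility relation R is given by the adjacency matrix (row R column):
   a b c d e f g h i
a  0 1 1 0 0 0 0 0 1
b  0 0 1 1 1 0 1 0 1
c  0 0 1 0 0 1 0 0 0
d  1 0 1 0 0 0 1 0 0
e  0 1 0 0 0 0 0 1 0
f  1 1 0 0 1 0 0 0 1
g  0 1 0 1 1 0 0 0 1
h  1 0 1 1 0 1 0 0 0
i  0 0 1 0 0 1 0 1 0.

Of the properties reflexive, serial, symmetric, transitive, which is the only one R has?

serial

Reflexive: no — a is not related to itself.
Serial: yes — every world has a successor (e.g. a R b).
Symmetric: no — a R b but not b R a.
Transitive: no — a R b and b R d, but not a R d.
Only serial holds.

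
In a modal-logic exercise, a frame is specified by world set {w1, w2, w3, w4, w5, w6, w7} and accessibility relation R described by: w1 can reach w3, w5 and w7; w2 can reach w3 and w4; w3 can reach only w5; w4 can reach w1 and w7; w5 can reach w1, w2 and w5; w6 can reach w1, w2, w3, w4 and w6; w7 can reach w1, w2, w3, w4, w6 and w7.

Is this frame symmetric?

No

Symmetric: no — w1 R w3 but not w3 R w1.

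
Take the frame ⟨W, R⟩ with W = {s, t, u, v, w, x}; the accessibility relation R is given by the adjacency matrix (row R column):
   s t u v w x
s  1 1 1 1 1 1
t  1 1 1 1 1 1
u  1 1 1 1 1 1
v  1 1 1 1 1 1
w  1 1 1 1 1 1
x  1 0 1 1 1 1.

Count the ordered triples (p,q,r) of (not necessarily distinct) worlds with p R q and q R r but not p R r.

4

Enumerating: (x,s,t), (x,u,t), (x,v,t), (x,w,t).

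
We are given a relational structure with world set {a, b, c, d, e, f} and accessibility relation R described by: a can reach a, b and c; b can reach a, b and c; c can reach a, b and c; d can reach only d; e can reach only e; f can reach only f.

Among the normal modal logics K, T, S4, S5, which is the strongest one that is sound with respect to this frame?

Reflexive (axiom T): yes — every world is R-related to itself.
Transitive (axiom 4): yes — every two-step R-path is closed by a direct edge.
Euclidean (axiom 5): yes — any two successors of a common world are R-related.
So F validates K, T, S4, S5. The strongest is S5.

S5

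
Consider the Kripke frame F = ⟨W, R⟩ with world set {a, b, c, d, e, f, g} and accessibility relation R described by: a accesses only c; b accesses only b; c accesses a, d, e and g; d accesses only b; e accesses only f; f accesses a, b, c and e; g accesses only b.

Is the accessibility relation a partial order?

Reflexive: no — a is not related to itself.
Transitive: no — a R c and c R d, but not a R d.
Antisymmetric: no — a R c and c R a with a ≠ c.
So R is not a partial order.

No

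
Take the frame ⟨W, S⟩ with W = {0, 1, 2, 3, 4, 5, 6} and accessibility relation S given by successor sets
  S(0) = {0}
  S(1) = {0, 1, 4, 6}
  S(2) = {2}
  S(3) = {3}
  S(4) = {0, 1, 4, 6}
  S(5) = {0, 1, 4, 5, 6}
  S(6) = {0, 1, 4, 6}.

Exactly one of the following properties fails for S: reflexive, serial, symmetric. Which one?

Reflexive: yes — every world is S-related to itself.
Serial: yes — every world has a successor (e.g. 0 S 0).
Symmetric: no — 1 S 0 but not 0 S 1.
Only symmetric fails.

symmetric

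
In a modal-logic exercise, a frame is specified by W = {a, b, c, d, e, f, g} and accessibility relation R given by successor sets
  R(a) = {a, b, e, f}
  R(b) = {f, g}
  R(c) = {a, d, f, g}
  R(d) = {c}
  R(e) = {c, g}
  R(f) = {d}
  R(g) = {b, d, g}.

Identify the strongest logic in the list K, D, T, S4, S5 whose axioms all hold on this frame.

D

Serial (axiom D): yes — every world has a successor (e.g. a R a).
Reflexive (axiom T): no — b is not related to itself.
Transitive (axiom 4): no — a R b and b R g, but not a R g.
Euclidean (axiom 5): no — a R b and a R e, but not b R e.
So F validates K, D; T would additionally require R to be reflexive. The strongest is D.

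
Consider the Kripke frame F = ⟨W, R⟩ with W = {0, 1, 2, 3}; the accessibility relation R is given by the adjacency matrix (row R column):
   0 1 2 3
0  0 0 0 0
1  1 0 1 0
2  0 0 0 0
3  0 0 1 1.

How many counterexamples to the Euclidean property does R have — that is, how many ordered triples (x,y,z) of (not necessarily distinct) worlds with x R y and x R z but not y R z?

6

Enumerating: (1,0,0), (1,0,2), (1,2,0), (1,2,2), (3,2,2), (3,2,3).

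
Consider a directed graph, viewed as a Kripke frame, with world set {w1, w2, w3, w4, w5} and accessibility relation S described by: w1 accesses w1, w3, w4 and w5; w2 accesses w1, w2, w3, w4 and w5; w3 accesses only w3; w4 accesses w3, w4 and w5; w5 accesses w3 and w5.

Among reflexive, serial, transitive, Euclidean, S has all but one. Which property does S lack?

Euclidean

Reflexive: yes — every world is S-related to itself.
Serial: yes — every world has a successor (e.g. w1 S w1).
Transitive: yes — every two-step S-path is closed by a direct edge.
Euclidean: no — w1 S w3 and w1 S w4, but not w3 S w4.
Only Euclidean fails.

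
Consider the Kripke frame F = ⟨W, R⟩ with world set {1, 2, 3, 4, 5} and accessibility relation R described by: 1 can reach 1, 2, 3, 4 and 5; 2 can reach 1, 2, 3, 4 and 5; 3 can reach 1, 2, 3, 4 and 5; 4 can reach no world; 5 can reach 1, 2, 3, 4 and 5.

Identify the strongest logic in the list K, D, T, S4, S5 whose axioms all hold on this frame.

Serial (axiom D): no — 4 has no R-successor.
Reflexive (axiom T): no — 4 is not related to itself.
Transitive (axiom 4): yes — every two-step R-path is closed by a direct edge.
Euclidean (axiom 5): no — 1 R 4 and 1 R 2, but not 4 R 2.
So F validates K; D would additionally require R to be serial. The strongest is K.

K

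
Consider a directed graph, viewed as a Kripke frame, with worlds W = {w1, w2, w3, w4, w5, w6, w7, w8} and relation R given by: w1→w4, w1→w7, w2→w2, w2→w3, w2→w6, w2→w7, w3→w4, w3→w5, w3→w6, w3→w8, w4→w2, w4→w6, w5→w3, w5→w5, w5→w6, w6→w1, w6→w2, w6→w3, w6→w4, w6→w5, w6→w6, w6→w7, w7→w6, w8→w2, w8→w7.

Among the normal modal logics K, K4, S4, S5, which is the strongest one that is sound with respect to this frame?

K

Transitive (axiom 4): no — w1 R w4 and w4 R w2, but not w1 R w2.
Reflexive (axiom T): no — w1 is not related to itself.
Euclidean (axiom 5): no — w1 R w4 and w1 R w7, but not w4 R w7.
So F validates K; K4 would additionally require R to be transitive. The strongest is K.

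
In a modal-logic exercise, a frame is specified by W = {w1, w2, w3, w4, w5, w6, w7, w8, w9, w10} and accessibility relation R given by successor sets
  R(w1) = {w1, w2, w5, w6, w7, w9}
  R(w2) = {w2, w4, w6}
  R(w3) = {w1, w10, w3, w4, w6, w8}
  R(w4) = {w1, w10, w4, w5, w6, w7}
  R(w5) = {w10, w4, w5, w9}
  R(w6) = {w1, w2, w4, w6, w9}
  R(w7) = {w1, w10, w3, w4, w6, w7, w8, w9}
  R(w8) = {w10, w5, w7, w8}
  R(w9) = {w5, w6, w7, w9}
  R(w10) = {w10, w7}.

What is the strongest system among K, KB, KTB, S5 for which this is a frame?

K

Symmetric (axiom B): no — w1 R w2 but not w2 R w1.
Reflexive (axiom T): yes — every world is R-related to itself.
Euclidean (axiom 5): no — w1 R w2 and w1 R w5, but not w2 R w5.
So F validates K; KB would additionally require R to be symmetric. The strongest is K.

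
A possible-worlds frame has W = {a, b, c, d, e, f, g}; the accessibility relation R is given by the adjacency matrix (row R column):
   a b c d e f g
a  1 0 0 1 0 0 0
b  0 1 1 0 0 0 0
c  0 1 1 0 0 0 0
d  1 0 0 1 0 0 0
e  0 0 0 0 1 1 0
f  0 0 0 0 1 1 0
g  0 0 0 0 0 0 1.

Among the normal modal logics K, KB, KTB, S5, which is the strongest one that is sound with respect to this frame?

Symmetric (axiom B): yes — every pair in R has its reverse in R.
Reflexive (axiom T): yes — every world is R-related to itself.
Euclidean (axiom 5): yes — any two successors of a common world are R-related.
So F validates K, KB, KTB, S5. The strongest is S5.

S5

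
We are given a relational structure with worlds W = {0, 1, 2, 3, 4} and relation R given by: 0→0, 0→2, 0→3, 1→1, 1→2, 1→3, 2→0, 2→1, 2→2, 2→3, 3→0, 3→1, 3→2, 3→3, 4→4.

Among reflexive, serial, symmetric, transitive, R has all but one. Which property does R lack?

transitive

Reflexive: yes — every world is R-related to itself.
Serial: yes — every world has a successor (e.g. 0 R 0).
Symmetric: yes — every pair in R has its reverse in R.
Transitive: no — 0 R 2 and 2 R 1, but not 0 R 1.
Only transitive fails.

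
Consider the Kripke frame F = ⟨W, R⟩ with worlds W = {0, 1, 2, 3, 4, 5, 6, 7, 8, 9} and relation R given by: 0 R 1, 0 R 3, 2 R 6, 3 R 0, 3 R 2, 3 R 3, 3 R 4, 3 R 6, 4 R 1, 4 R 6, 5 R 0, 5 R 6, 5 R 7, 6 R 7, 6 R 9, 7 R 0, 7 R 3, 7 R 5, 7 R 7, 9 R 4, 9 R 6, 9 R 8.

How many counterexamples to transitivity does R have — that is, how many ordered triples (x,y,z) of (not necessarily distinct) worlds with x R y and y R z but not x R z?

Enumerating: (0,3,0), (0,3,2), (0,3,4), (0,3,6), (2,6,7), (2,6,9), (3,0,1), (3,4,1), (3,6,7), (3,6,9), (4,6,7), (4,6,9), … and 19 more.
Total: 31.

31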